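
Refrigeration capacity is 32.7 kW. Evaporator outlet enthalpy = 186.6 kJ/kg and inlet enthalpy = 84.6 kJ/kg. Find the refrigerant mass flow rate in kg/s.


dh = 186.6 - 84.6 = 102.0 kJ/kg
m_dot = Q / dh = 32.7 / 102.0 = 0.3206 kg/s

0.3206


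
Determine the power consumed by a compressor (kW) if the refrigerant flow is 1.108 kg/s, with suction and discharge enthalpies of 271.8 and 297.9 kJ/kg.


dh = 297.9 - 271.8 = 26.1 kJ/kg
W = m_dot * dh = 1.108 * 26.1 = 28.92 kW

28.92


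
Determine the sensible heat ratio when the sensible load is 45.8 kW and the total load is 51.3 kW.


SHR = Q_sensible / Q_total
SHR = 45.8 / 51.3
SHR = 0.893

0.893


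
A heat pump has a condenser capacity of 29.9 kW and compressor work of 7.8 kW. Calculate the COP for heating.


COP_hp = Q_cond / W
COP_hp = 29.9 / 7.8
COP_hp = 3.833

3.833


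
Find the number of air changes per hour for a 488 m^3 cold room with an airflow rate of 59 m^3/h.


ACH = flow / volume
ACH = 59 / 488
ACH = 0.121

0.121


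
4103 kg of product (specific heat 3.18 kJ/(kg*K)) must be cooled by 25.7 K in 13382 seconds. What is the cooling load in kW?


Q = m * cp * dT / t
Q = 4103 * 3.18 * 25.7 / 13382
Q = 25.058 kW

25.058


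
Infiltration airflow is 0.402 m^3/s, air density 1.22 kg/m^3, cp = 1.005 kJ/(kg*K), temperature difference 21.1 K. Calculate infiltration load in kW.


Q = V_dot * rho * cp * dT
Q = 0.402 * 1.22 * 1.005 * 21.1
Q = 10.4 kW

10.4


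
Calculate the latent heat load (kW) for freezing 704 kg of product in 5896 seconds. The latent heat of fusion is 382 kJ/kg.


Q_lat = m * h_fg / t
Q_lat = 704 * 382 / 5896
Q_lat = 45.61 kW

45.61


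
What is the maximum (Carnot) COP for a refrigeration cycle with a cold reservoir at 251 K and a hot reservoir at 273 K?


dT = 273 - 251 = 22 K
COP_carnot = T_cold / dT = 251 / 22
COP_carnot = 11.409

11.409


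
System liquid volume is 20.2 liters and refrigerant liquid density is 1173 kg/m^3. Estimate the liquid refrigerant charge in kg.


Charge = V * rho / 1000
Charge = 20.2 * 1173 / 1000
Charge = 23.69 kg

23.69


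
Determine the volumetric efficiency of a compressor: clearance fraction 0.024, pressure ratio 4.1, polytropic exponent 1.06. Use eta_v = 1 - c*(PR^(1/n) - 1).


PR^(1/n) = 4.1^(1/1.06) = 3.78527972
eta_v = 1 - 0.024 * (3.78527972 - 1)
eta_v = 0.9332

0.9332


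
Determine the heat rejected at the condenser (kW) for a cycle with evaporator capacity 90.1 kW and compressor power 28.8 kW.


Q_cond = Q_evap + W
Q_cond = 90.1 + 28.8
Q_cond = 118.9 kW

118.9


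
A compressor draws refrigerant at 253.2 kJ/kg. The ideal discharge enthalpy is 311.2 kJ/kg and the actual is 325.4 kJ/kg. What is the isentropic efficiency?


dh_ideal = 311.2 - 253.2 = 58.0 kJ/kg
dh_actual = 325.4 - 253.2 = 72.2 kJ/kg
eta_s = dh_ideal / dh_actual = 58.0 / 72.2
eta_s = 0.8033

0.8033


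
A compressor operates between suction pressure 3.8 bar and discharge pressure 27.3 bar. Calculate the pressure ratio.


PR = P_high / P_low
PR = 27.3 / 3.8
PR = 7.184

7.184


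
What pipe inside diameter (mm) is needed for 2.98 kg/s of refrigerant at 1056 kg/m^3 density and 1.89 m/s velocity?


A = m_dot / (rho * v) = 2.98 / (1056 * 1.89) = 0.00149310566 m^2
d = sqrt(4*A/pi) * 1000
d = 43.6 mm

43.6


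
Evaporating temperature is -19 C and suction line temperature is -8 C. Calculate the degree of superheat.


Superheat = T_suction - T_evap
Superheat = -8 - (-19)
Superheat = 11 K

11


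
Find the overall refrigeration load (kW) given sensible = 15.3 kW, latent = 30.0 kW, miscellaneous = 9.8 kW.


Q_total = Q_s + Q_l + Q_misc
Q_total = 15.3 + 30.0 + 9.8
Q_total = 55.1 kW

55.1


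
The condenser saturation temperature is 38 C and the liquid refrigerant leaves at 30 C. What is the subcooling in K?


Subcooling = T_cond - T_liquid
Subcooling = 38 - 30
Subcooling = 8 K

8


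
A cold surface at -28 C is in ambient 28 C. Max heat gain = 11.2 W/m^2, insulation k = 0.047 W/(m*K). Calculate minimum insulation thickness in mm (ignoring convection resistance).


dT = 28 - (-28) = 56 K
thickness = k * dT / q_max * 1000
thickness = 0.047 * 56 / 11.2 * 1000
thickness = 235.0 mm

235.0


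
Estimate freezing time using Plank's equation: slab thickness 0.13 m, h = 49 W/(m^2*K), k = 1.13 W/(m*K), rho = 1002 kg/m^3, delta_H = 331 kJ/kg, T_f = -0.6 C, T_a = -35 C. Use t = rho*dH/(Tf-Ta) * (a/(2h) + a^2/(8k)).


dT = -0.6 - (-35) = 34.4 K
term1 = a/(2h) = 0.13/(2*49) = 0.001326530612
term2 = a^2/(8k) = 0.13^2/(8*1.13) = 0.001869469027
t = rho*dH*1000/dT * (term1 + term2)
t = 1002*331*1000/34.4 * (0.001326530612 + 0.001869469027)
t = 30814 s

30814


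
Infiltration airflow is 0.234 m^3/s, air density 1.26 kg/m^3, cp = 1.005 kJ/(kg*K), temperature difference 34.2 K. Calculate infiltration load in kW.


Q = V_dot * rho * cp * dT
Q = 0.234 * 1.26 * 1.005 * 34.2
Q = 10.134 kW

10.134


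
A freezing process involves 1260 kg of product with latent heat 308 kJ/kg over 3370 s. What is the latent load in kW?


Q_lat = m * h_fg / t
Q_lat = 1260 * 308 / 3370
Q_lat = 115.16 kW

115.16


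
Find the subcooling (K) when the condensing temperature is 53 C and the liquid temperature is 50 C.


Subcooling = T_cond - T_liquid
Subcooling = 53 - 50
Subcooling = 3 K

3


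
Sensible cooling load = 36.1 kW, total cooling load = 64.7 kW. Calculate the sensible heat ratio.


SHR = Q_sensible / Q_total
SHR = 36.1 / 64.7
SHR = 0.558

0.558


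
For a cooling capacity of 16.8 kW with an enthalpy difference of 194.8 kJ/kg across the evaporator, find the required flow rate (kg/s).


m_dot = Q / dh
m_dot = 16.8 / 194.8
m_dot = 0.0862 kg/s

0.0862


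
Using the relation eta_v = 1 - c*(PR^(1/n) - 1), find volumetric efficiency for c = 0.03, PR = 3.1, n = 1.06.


PR^(1/n) = 3.1^(1/1.06) = 2.90769445
eta_v = 1 - 0.03 * (2.90769445 - 1)
eta_v = 0.9428

0.9428


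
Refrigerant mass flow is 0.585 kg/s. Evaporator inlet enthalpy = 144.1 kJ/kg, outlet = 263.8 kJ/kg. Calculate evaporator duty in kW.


dh = 263.8 - 144.1 = 119.7 kJ/kg
Q_evap = m_dot * dh = 0.585 * 119.7
Q_evap = 70.02 kW

70.02


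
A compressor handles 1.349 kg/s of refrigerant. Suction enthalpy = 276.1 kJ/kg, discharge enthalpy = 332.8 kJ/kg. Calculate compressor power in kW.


dh = 332.8 - 276.1 = 56.7 kJ/kg
W = m_dot * dh = 1.349 * 56.7 = 76.49 kW

76.49


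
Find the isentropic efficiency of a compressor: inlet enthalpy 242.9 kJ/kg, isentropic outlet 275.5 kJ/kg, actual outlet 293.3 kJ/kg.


dh_ideal = 275.5 - 242.9 = 32.6 kJ/kg
dh_actual = 293.3 - 242.9 = 50.4 kJ/kg
eta_s = dh_ideal / dh_actual = 32.6 / 50.4
eta_s = 0.6468

0.6468


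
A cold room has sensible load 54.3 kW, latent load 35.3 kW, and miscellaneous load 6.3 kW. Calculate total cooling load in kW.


Q_total = Q_s + Q_l + Q_misc
Q_total = 54.3 + 35.3 + 6.3
Q_total = 95.9 kW

95.9


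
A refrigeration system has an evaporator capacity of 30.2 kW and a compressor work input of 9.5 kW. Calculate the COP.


COP = Q_evap / W
COP = 30.2 / 9.5
COP = 3.179

3.179


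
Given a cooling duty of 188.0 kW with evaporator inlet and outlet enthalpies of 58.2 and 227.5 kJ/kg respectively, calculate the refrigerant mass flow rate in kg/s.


dh = 227.5 - 58.2 = 169.3 kJ/kg
m_dot = Q / dh = 188.0 / 169.3 = 1.1105 kg/s

1.1105


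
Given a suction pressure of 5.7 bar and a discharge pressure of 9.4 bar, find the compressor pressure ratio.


PR = P_high / P_low
PR = 9.4 / 5.7
PR = 1.649

1.649


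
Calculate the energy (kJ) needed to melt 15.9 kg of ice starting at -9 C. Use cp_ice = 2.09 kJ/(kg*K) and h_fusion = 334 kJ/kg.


Sensible heat = cp * dT = 2.09 * 9 = 18.81 kJ/kg
Total per kg = 18.81 + 334 = 352.81 kJ/kg
Q = m * total = 15.9 * 352.81
Q = 5609.7 kJ

5609.7


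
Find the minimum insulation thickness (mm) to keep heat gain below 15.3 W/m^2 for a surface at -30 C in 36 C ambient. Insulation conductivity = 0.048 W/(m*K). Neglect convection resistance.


dT = 36 - (-30) = 66 K
thickness = k * dT / q_max * 1000
thickness = 0.048 * 66 / 15.3 * 1000
thickness = 207.1 mm

207.1


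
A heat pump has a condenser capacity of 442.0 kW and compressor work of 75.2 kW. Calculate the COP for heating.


COP_hp = Q_cond / W
COP_hp = 442.0 / 75.2
COP_hp = 5.878

5.878


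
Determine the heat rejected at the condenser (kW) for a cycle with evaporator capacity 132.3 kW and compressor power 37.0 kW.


Q_cond = Q_evap + W
Q_cond = 132.3 + 37.0
Q_cond = 169.3 kW

169.3


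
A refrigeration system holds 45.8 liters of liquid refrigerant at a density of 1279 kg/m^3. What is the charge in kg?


Charge = V * rho / 1000
Charge = 45.8 * 1279 / 1000
Charge = 58.58 kg

58.58


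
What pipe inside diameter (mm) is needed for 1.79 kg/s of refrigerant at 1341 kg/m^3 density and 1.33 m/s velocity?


A = m_dot / (rho * v) = 1.79 / (1341 * 1.33) = 0.001003627637 m^2
d = sqrt(4*A/pi) * 1000
d = 35.7 mm

35.7


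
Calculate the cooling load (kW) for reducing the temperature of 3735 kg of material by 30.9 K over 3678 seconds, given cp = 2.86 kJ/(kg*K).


Q = m * cp * dT / t
Q = 3735 * 2.86 * 30.9 / 3678
Q = 89.744 kW

89.744


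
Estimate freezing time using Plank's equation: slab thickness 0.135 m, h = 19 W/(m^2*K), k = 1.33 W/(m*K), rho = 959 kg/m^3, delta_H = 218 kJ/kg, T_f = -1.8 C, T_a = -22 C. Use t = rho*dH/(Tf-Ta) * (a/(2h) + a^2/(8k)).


dT = -1.8 - (-22) = 20.2 K
term1 = a/(2h) = 0.135/(2*19) = 0.003552631579
term2 = a^2/(8k) = 0.135^2/(8*1.33) = 0.00171287594
t = rho*dH*1000/dT * (term1 + term2)
t = 959*218*1000/20.2 * (0.003552631579 + 0.00171287594)
t = 54496 s

54496


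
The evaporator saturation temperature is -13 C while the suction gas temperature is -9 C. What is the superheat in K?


Superheat = T_suction - T_evap
Superheat = -9 - (-13)
Superheat = 4 K

4


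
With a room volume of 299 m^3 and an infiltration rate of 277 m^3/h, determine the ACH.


ACH = flow / volume
ACH = 277 / 299
ACH = 0.926

0.926


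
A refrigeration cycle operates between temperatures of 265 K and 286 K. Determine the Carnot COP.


dT = 286 - 265 = 21 K
COP_carnot = T_cold / dT = 265 / 21
COP_carnot = 12.619

12.619


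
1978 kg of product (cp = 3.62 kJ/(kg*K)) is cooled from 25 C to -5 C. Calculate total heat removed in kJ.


dT = 25 - (-5) = 30 K
Q = m * cp * dT = 1978 * 3.62 * 30
Q = 214811 kJ

214811


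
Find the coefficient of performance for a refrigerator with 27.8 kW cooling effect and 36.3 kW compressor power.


COP = Q_evap / W
COP = 27.8 / 36.3
COP = 0.766

0.766


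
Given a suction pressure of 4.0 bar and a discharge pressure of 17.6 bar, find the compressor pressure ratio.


PR = P_high / P_low
PR = 17.6 / 4.0
PR = 4.4

4.4


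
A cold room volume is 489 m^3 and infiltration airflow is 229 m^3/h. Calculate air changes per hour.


ACH = flow / volume
ACH = 229 / 489
ACH = 0.468

0.468


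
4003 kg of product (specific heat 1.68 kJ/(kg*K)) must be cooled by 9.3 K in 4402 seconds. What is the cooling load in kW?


Q = m * cp * dT / t
Q = 4003 * 1.68 * 9.3 / 4402
Q = 14.208 kW

14.208


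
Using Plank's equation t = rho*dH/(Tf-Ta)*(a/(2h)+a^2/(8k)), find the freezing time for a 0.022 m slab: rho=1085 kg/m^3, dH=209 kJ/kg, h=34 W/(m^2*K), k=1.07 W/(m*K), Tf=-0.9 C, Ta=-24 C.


dT = -0.9 - (-24) = 23.1 K
term1 = a/(2h) = 0.022/(2*34) = 0.0003235294118
term2 = a^2/(8k) = 0.022^2/(8*1.07) = 0.00005654205607
t = rho*dH*1000/dT * (term1 + term2)
t = 1085*209*1000/23.1 * (0.0003235294118 + 0.00005654205607)
t = 3731 s

3731


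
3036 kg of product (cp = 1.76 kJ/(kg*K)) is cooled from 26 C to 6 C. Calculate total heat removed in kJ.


dT = 26 - (6) = 20 K
Q = m * cp * dT = 3036 * 1.76 * 20
Q = 106867 kJ

106867


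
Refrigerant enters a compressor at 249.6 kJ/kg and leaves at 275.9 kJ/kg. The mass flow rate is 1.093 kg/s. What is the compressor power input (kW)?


dh = 275.9 - 249.6 = 26.3 kJ/kg
W = m_dot * dh = 1.093 * 26.3 = 28.75 kW

28.75


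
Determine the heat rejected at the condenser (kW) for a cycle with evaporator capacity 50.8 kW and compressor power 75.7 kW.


Q_cond = Q_evap + W
Q_cond = 50.8 + 75.7
Q_cond = 126.5 kW

126.5


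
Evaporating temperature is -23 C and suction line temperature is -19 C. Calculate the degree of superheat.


Superheat = T_suction - T_evap
Superheat = -19 - (-23)
Superheat = 4 K

4


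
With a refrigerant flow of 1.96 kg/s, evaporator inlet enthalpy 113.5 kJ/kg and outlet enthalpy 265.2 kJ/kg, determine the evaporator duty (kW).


dh = 265.2 - 113.5 = 151.7 kJ/kg
Q_evap = m_dot * dh = 1.96 * 151.7
Q_evap = 297.33 kW

297.33


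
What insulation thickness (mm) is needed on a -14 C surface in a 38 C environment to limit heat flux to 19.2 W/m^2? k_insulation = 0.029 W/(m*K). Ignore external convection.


dT = 38 - (-14) = 52 K
thickness = k * dT / q_max * 1000
thickness = 0.029 * 52 / 19.2 * 1000
thickness = 78.5 mm

78.5


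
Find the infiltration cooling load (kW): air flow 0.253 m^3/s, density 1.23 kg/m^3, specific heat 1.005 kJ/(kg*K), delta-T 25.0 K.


Q = V_dot * rho * cp * dT
Q = 0.253 * 1.23 * 1.005 * 25.0
Q = 7.819 kW

7.819


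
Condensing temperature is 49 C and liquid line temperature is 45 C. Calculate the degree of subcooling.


Subcooling = T_cond - T_liquid
Subcooling = 49 - 45
Subcooling = 4 K

4


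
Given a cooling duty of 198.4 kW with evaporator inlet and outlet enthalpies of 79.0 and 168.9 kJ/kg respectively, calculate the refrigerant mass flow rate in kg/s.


dh = 168.9 - 79.0 = 89.9 kJ/kg
m_dot = Q / dh = 198.4 / 89.9 = 2.2069 kg/s

2.2069


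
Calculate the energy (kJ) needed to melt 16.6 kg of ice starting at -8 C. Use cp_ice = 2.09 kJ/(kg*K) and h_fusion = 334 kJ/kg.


Sensible heat = cp * dT = 2.09 * 8 = 16.72 kJ/kg
Total per kg = 16.72 + 334 = 350.72 kJ/kg
Q = m * total = 16.6 * 350.72
Q = 5822.0 kJ

5822.0


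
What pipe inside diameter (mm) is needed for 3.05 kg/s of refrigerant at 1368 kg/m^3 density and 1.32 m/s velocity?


A = m_dot / (rho * v) = 3.05 / (1368 * 1.32) = 0.001689039518 m^2
d = sqrt(4*A/pi) * 1000
d = 46.4 mm

46.4


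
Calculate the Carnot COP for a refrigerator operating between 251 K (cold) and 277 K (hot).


dT = 277 - 251 = 26 K
COP_carnot = T_cold / dT = 251 / 26
COP_carnot = 9.654

9.654


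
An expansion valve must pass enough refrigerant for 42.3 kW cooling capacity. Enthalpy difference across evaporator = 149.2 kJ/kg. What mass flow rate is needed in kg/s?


m_dot = Q / dh
m_dot = 42.3 / 149.2
m_dot = 0.2835 kg/s

0.2835


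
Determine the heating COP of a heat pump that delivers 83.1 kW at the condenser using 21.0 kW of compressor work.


COP_hp = Q_cond / W
COP_hp = 83.1 / 21.0
COP_hp = 3.957

3.957


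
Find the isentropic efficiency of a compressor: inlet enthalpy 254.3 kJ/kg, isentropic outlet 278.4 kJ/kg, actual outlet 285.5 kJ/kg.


dh_ideal = 278.4 - 254.3 = 24.1 kJ/kg
dh_actual = 285.5 - 254.3 = 31.2 kJ/kg
eta_s = dh_ideal / dh_actual = 24.1 / 31.2
eta_s = 0.7724

0.7724


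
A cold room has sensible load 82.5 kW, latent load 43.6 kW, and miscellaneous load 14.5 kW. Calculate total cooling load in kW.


Q_total = Q_s + Q_l + Q_misc
Q_total = 82.5 + 43.6 + 14.5
Q_total = 140.6 kW

140.6


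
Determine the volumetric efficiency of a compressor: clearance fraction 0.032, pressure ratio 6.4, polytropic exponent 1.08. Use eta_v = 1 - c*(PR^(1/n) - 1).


PR^(1/n) = 6.4^(1/1.08) = 5.57780001
eta_v = 1 - 0.032 * (5.57780001 - 1)
eta_v = 0.8535

0.8535


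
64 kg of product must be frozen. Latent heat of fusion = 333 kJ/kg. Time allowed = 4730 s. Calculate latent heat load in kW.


Q_lat = m * h_fg / t
Q_lat = 64 * 333 / 4730
Q_lat = 4.51 kW

4.51


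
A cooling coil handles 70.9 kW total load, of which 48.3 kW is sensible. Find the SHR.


SHR = Q_sensible / Q_total
SHR = 48.3 / 70.9
SHR = 0.681

0.681


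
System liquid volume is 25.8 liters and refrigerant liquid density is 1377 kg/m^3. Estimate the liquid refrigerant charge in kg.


Charge = V * rho / 1000
Charge = 25.8 * 1377 / 1000
Charge = 35.53 kg

35.53


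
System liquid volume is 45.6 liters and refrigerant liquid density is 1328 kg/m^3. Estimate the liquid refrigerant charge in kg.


Charge = V * rho / 1000
Charge = 45.6 * 1328 / 1000
Charge = 60.56 kg

60.56


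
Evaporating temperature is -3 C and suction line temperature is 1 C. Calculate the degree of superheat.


Superheat = T_suction - T_evap
Superheat = 1 - (-3)
Superheat = 4 K

4


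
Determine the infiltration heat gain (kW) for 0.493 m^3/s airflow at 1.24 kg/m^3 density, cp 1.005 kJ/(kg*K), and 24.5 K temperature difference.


Q = V_dot * rho * cp * dT
Q = 0.493 * 1.24 * 1.005 * 24.5
Q = 15.052 kW

15.052


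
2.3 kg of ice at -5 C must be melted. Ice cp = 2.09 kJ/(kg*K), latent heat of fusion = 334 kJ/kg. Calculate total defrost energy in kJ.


Sensible heat = cp * dT = 2.09 * 5 = 10.45 kJ/kg
Total per kg = 10.45 + 334 = 344.45 kJ/kg
Q = m * total = 2.3 * 344.45
Q = 792.2 kJ

792.2


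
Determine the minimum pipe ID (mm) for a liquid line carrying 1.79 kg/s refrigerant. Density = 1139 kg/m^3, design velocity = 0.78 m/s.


A = m_dot / (rho * v) = 1.79 / (1139 * 0.78) = 0.002014812814 m^2
d = sqrt(4*A/pi) * 1000
d = 50.6 mm

50.6


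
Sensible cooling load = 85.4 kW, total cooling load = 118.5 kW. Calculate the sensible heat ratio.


SHR = Q_sensible / Q_total
SHR = 85.4 / 118.5
SHR = 0.721

0.721


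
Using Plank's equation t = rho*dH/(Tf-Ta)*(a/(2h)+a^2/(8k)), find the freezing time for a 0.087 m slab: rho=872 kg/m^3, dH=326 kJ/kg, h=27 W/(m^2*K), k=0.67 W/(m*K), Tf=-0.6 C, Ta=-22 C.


dT = -0.6 - (-22) = 21.4 K
term1 = a/(2h) = 0.087/(2*27) = 0.001611111111
term2 = a^2/(8k) = 0.087^2/(8*0.67) = 0.001412126866
t = rho*dH*1000/dT * (term1 + term2)
t = 872*326*1000/21.4 * (0.001611111111 + 0.001412126866)
t = 40160 s

40160


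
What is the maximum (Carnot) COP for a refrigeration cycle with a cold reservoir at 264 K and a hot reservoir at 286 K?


dT = 286 - 264 = 22 K
COP_carnot = T_cold / dT = 264 / 22
COP_carnot = 12.0

12.0


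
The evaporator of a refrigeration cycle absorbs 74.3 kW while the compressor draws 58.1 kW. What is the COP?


COP = Q_evap / W
COP = 74.3 / 58.1
COP = 1.279

1.279


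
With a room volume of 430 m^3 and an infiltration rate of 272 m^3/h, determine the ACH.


ACH = flow / volume
ACH = 272 / 430
ACH = 0.633

0.633


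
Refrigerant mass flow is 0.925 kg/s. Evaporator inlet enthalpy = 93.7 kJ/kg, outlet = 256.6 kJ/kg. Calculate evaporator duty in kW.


dh = 256.6 - 93.7 = 162.9 kJ/kg
Q_evap = m_dot * dh = 0.925 * 162.9
Q_evap = 150.68 kW

150.68


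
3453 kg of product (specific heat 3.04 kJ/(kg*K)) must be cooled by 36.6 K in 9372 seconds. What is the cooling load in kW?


Q = m * cp * dT / t
Q = 3453 * 3.04 * 36.6 / 9372
Q = 40.994 kW

40.994


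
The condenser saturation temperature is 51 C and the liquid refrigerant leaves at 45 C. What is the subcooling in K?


Subcooling = T_cond - T_liquid
Subcooling = 51 - 45
Subcooling = 6 K

6


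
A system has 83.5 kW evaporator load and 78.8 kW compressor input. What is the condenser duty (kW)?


Q_cond = Q_evap + W
Q_cond = 83.5 + 78.8
Q_cond = 162.3 kW

162.3


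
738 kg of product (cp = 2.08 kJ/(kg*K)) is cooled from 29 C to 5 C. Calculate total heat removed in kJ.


dT = 29 - (5) = 24 K
Q = m * cp * dT = 738 * 2.08 * 24
Q = 36841 kJ

36841


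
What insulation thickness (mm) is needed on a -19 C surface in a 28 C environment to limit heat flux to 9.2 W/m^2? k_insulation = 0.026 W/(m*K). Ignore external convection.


dT = 28 - (-19) = 47 K
thickness = k * dT / q_max * 1000
thickness = 0.026 * 47 / 9.2 * 1000
thickness = 132.8 mm

132.8


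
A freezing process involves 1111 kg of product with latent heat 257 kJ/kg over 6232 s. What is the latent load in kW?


Q_lat = m * h_fg / t
Q_lat = 1111 * 257 / 6232
Q_lat = 45.82 kW

45.82


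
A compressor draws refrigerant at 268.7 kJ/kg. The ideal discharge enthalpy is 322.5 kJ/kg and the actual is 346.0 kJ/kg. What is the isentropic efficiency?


dh_ideal = 322.5 - 268.7 = 53.8 kJ/kg
dh_actual = 346.0 - 268.7 = 77.3 kJ/kg
eta_s = dh_ideal / dh_actual = 53.8 / 77.3
eta_s = 0.696

0.696


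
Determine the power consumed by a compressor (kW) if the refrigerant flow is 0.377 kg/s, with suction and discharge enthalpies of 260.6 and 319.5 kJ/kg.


dh = 319.5 - 260.6 = 58.9 kJ/kg
W = m_dot * dh = 0.377 * 58.9 = 22.21 kW

22.21


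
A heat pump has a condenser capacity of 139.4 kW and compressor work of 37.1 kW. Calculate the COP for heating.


COP_hp = Q_cond / W
COP_hp = 139.4 / 37.1
COP_hp = 3.757

3.757


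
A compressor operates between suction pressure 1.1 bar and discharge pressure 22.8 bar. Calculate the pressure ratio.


PR = P_high / P_low
PR = 22.8 / 1.1
PR = 20.727

20.727


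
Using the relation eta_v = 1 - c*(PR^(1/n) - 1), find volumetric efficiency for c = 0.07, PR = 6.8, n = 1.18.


PR^(1/n) = 6.8^(1/1.18) = 5.07593472
eta_v = 1 - 0.07 * (5.07593472 - 1)
eta_v = 0.7147

0.7147


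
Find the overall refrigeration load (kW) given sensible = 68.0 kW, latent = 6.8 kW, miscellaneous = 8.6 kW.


Q_total = Q_s + Q_l + Q_misc
Q_total = 68.0 + 6.8 + 8.6
Q_total = 83.4 kW

83.4


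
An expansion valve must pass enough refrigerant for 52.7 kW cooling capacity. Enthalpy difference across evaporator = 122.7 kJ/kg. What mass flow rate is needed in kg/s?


m_dot = Q / dh
m_dot = 52.7 / 122.7
m_dot = 0.4295 kg/s

0.4295


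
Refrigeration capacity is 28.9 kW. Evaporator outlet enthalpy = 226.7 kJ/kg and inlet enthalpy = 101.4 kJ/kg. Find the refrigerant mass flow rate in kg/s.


dh = 226.7 - 101.4 = 125.3 kJ/kg
m_dot = Q / dh = 28.9 / 125.3 = 0.2306 kg/s

0.2306


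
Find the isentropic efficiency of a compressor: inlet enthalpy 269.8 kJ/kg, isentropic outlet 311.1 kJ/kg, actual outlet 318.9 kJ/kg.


dh_ideal = 311.1 - 269.8 = 41.3 kJ/kg
dh_actual = 318.9 - 269.8 = 49.1 kJ/kg
eta_s = dh_ideal / dh_actual = 41.3 / 49.1
eta_s = 0.8411

0.8411


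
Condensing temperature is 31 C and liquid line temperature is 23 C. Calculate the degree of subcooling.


Subcooling = T_cond - T_liquid
Subcooling = 31 - 23
Subcooling = 8 K

8


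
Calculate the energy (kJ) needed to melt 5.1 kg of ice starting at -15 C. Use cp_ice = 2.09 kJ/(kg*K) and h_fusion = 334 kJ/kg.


Sensible heat = cp * dT = 2.09 * 15 = 31.35 kJ/kg
Total per kg = 31.35 + 334 = 365.35 kJ/kg
Q = m * total = 5.1 * 365.35
Q = 1863.3 kJ

1863.3


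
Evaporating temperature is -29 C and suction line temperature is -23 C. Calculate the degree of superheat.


Superheat = T_suction - T_evap
Superheat = -23 - (-29)
Superheat = 6 K

6


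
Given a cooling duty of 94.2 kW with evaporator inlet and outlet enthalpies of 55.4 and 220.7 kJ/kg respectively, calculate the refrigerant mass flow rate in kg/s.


dh = 220.7 - 55.4 = 165.3 kJ/kg
m_dot = Q / dh = 94.2 / 165.3 = 0.5699 kg/s

0.5699


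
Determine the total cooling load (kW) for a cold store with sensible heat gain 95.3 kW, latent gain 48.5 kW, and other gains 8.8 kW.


Q_total = Q_s + Q_l + Q_misc
Q_total = 95.3 + 48.5 + 8.8
Q_total = 152.6 kW

152.6


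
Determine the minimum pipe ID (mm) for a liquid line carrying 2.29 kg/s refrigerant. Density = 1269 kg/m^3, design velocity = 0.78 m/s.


A = m_dot / (rho * v) = 2.29 / (1269 * 0.78) = 0.002313551959 m^2
d = sqrt(4*A/pi) * 1000
d = 54.3 mm

54.3


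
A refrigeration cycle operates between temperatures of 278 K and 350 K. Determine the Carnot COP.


dT = 350 - 278 = 72 K
COP_carnot = T_cold / dT = 278 / 72
COP_carnot = 3.861

3.861


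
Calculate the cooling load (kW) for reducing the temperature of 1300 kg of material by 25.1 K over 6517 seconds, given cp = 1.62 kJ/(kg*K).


Q = m * cp * dT / t
Q = 1300 * 1.62 * 25.1 / 6517
Q = 8.111 kW

8.111


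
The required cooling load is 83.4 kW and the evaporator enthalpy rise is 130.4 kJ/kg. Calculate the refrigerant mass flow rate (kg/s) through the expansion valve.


m_dot = Q / dh
m_dot = 83.4 / 130.4
m_dot = 0.6396 kg/s

0.6396


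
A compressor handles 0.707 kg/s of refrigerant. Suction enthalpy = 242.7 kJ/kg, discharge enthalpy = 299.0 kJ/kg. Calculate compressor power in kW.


dh = 299.0 - 242.7 = 56.3 kJ/kg
W = m_dot * dh = 0.707 * 56.3 = 39.8 kW

39.8


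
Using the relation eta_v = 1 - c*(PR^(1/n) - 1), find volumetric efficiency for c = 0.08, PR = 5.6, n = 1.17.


PR^(1/n) = 5.6^(1/1.17) = 4.3599042
eta_v = 1 - 0.08 * (4.3599042 - 1)
eta_v = 0.7312

0.7312


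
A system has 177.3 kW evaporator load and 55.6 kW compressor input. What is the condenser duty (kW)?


Q_cond = Q_evap + W
Q_cond = 177.3 + 55.6
Q_cond = 232.9 kW

232.9


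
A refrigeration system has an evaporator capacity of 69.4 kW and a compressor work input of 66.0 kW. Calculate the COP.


COP = Q_evap / W
COP = 69.4 / 66.0
COP = 1.052

1.052


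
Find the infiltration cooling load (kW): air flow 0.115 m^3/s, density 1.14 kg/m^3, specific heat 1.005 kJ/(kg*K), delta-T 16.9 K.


Q = V_dot * rho * cp * dT
Q = 0.115 * 1.14 * 1.005 * 16.9
Q = 2.227 kW

2.227


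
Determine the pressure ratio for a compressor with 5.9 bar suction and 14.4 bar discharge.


PR = P_high / P_low
PR = 14.4 / 5.9
PR = 2.441

2.441


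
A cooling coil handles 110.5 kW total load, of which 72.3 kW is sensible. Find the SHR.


SHR = Q_sensible / Q_total
SHR = 72.3 / 110.5
SHR = 0.654

0.654


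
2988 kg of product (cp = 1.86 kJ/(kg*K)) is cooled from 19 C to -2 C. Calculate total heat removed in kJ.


dT = 19 - (-2) = 21 K
Q = m * cp * dT = 2988 * 1.86 * 21
Q = 116711 kJ

116711


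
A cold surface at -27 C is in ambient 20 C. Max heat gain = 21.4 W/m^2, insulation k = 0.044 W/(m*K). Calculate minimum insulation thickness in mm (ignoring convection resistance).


dT = 20 - (-27) = 47 K
thickness = k * dT / q_max * 1000
thickness = 0.044 * 47 / 21.4 * 1000
thickness = 96.6 mm

96.6


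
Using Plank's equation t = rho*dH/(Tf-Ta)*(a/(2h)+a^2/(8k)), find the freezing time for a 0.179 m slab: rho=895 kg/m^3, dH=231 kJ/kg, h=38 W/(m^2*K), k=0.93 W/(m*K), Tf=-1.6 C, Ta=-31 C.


dT = -1.6 - (-31) = 29.4 K
term1 = a/(2h) = 0.179/(2*38) = 0.002355263158
term2 = a^2/(8k) = 0.179^2/(8*0.93) = 0.004306586022
t = rho*dH*1000/dT * (term1 + term2)
t = 895*231*1000/29.4 * (0.002355263158 + 0.004306586022)
t = 46847 s

46847


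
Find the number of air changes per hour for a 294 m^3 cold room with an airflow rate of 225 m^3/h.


ACH = flow / volume
ACH = 225 / 294
ACH = 0.765

0.765


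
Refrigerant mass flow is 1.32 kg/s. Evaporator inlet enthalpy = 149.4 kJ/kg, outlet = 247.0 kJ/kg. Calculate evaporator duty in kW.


dh = 247.0 - 149.4 = 97.6 kJ/kg
Q_evap = m_dot * dh = 1.32 * 97.6
Q_evap = 128.83 kW

128.83


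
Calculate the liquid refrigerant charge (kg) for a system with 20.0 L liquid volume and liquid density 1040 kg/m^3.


Charge = V * rho / 1000
Charge = 20.0 * 1040 / 1000
Charge = 20.8 kg

20.8


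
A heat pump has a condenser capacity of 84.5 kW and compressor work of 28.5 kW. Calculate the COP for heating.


COP_hp = Q_cond / W
COP_hp = 84.5 / 28.5
COP_hp = 2.965

2.965


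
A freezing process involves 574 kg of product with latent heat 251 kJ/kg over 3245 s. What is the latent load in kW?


Q_lat = m * h_fg / t
Q_lat = 574 * 251 / 3245
Q_lat = 44.4 kW

44.4


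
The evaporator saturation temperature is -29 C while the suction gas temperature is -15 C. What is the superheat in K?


Superheat = T_suction - T_evap
Superheat = -15 - (-29)
Superheat = 14 K

14


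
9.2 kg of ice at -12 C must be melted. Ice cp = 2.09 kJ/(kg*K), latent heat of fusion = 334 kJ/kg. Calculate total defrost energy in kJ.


Sensible heat = cp * dT = 2.09 * 12 = 25.08 kJ/kg
Total per kg = 25.08 + 334 = 359.08 kJ/kg
Q = m * total = 9.2 * 359.08
Q = 3303.5 kJ

3303.5


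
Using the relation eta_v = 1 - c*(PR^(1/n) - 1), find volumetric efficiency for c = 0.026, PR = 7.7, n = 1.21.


PR^(1/n) = 7.7^(1/1.21) = 5.40302482
eta_v = 1 - 0.026 * (5.40302482 - 1)
eta_v = 0.8855

0.8855


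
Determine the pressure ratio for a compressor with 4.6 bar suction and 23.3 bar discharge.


PR = P_high / P_low
PR = 23.3 / 4.6
PR = 5.065

5.065


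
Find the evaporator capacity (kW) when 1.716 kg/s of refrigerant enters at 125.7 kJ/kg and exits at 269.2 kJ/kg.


dh = 269.2 - 125.7 = 143.5 kJ/kg
Q_evap = m_dot * dh = 1.716 * 143.5
Q_evap = 246.25 kW

246.25


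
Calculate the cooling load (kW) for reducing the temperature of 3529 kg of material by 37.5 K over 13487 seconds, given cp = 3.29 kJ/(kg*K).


Q = m * cp * dT / t
Q = 3529 * 3.29 * 37.5 / 13487
Q = 32.282 kW

32.282


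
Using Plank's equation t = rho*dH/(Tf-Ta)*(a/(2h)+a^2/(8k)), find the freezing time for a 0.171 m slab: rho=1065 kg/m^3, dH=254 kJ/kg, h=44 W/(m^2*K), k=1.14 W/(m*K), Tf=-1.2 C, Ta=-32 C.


dT = -1.2 - (-32) = 30.8 K
term1 = a/(2h) = 0.171/(2*44) = 0.001943181818
term2 = a^2/(8k) = 0.171^2/(8*1.14) = 0.00320625
t = rho*dH*1000/dT * (term1 + term2)
t = 1065*254*1000/30.8 * (0.001943181818 + 0.00320625)
t = 45226 s

45226


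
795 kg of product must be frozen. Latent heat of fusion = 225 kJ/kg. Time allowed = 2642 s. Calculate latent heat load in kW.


Q_lat = m * h_fg / t
Q_lat = 795 * 225 / 2642
Q_lat = 67.7 kW

67.7


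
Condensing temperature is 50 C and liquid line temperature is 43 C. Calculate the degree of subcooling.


Subcooling = T_cond - T_liquid
Subcooling = 50 - 43
Subcooling = 7 K

7


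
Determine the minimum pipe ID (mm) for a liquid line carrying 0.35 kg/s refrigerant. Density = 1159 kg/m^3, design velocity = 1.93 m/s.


A = m_dot / (rho * v) = 0.35 / (1159 * 1.93) = 0.000156468637 m^2
d = sqrt(4*A/pi) * 1000
d = 14.1 mm

14.1


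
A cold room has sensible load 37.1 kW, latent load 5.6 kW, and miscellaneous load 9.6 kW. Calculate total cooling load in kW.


Q_total = Q_s + Q_l + Q_misc
Q_total = 37.1 + 5.6 + 9.6
Q_total = 52.3 kW

52.3


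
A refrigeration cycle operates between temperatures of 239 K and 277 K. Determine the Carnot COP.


dT = 277 - 239 = 38 K
COP_carnot = T_cold / dT = 239 / 38
COP_carnot = 6.289

6.289


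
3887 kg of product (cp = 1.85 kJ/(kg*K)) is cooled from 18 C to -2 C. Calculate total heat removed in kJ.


dT = 18 - (-2) = 20 K
Q = m * cp * dT = 3887 * 1.85 * 20
Q = 143819 kJ

143819


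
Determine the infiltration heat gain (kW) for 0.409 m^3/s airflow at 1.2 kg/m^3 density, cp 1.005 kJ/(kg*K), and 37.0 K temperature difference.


Q = V_dot * rho * cp * dT
Q = 0.409 * 1.2 * 1.005 * 37.0
Q = 18.25 kW

18.25


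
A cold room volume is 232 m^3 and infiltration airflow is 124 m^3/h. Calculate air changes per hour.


ACH = flow / volume
ACH = 124 / 232
ACH = 0.534

0.534


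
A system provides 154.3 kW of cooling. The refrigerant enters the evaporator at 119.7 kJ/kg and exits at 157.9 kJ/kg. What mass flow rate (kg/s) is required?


dh = 157.9 - 119.7 = 38.2 kJ/kg
m_dot = Q / dh = 154.3 / 38.2 = 4.0393 kg/s

4.0393


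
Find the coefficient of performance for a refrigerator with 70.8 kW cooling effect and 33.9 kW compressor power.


COP = Q_evap / W
COP = 70.8 / 33.9
COP = 2.088

2.088


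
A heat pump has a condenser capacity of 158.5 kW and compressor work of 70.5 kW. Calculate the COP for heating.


COP_hp = Q_cond / W
COP_hp = 158.5 / 70.5
COP_hp = 2.248

2.248


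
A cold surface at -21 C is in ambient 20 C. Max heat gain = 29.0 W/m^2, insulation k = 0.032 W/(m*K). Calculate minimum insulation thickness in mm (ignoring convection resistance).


dT = 20 - (-21) = 41 K
thickness = k * dT / q_max * 1000
thickness = 0.032 * 41 / 29.0 * 1000
thickness = 45.2 mm

45.2


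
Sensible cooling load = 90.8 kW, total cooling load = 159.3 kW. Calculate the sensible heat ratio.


SHR = Q_sensible / Q_total
SHR = 90.8 / 159.3
SHR = 0.57

0.57


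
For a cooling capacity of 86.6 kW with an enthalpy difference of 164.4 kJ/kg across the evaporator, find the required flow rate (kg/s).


m_dot = Q / dh
m_dot = 86.6 / 164.4
m_dot = 0.5268 kg/s

0.5268


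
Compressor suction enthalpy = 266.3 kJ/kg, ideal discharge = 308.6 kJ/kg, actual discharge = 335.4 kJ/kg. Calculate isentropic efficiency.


dh_ideal = 308.6 - 266.3 = 42.3 kJ/kg
dh_actual = 335.4 - 266.3 = 69.1 kJ/kg
eta_s = dh_ideal / dh_actual = 42.3 / 69.1
eta_s = 0.6122

0.6122


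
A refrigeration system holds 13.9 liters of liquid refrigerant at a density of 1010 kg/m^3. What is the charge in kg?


Charge = V * rho / 1000
Charge = 13.9 * 1010 / 1000
Charge = 14.04 kg

14.04


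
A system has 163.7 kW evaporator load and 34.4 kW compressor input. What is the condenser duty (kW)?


Q_cond = Q_evap + W
Q_cond = 163.7 + 34.4
Q_cond = 198.1 kW

198.1


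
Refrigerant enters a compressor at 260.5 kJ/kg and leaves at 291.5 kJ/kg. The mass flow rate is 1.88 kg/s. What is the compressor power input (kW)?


dh = 291.5 - 260.5 = 31.0 kJ/kg
W = m_dot * dh = 1.88 * 31.0 = 58.28 kW

58.28


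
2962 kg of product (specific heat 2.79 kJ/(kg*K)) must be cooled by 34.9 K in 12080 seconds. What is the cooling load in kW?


Q = m * cp * dT / t
Q = 2962 * 2.79 * 34.9 / 12080
Q = 23.875 kW

23.875


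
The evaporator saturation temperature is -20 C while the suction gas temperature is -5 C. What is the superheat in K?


Superheat = T_suction - T_evap
Superheat = -5 - (-20)
Superheat = 15 K

15


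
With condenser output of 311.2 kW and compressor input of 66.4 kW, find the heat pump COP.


COP_hp = Q_cond / W
COP_hp = 311.2 / 66.4
COP_hp = 4.687

4.687


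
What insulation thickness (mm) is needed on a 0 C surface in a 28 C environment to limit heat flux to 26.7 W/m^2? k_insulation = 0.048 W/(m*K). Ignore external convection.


dT = 28 - (0) = 28 K
thickness = k * dT / q_max * 1000
thickness = 0.048 * 28 / 26.7 * 1000
thickness = 50.3 mm

50.3


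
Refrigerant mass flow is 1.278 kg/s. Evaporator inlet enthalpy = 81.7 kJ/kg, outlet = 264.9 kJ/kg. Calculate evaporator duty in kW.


dh = 264.9 - 81.7 = 183.2 kJ/kg
Q_evap = m_dot * dh = 1.278 * 183.2
Q_evap = 234.13 kW

234.13


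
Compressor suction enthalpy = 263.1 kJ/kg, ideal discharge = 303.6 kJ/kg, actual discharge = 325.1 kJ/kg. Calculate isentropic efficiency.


dh_ideal = 303.6 - 263.1 = 40.5 kJ/kg
dh_actual = 325.1 - 263.1 = 62.0 kJ/kg
eta_s = dh_ideal / dh_actual = 40.5 / 62.0
eta_s = 0.6532

0.6532


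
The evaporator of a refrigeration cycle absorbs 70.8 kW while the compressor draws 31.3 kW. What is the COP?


COP = Q_evap / W
COP = 70.8 / 31.3
COP = 2.262

2.262


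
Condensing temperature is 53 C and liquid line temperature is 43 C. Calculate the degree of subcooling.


Subcooling = T_cond - T_liquid
Subcooling = 53 - 43
Subcooling = 10 K

10


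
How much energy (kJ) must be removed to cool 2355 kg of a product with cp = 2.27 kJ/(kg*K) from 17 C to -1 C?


dT = 17 - (-1) = 18 K
Q = m * cp * dT = 2355 * 2.27 * 18
Q = 96225 kJ

96225


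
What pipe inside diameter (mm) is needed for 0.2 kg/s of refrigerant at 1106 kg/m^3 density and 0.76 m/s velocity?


A = m_dot / (rho * v) = 0.2 / (1106 * 0.76) = 0.0002379366137 m^2
d = sqrt(4*A/pi) * 1000
d = 17.4 mm

17.4


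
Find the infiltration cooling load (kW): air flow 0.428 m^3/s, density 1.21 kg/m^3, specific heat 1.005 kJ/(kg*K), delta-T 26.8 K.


Q = V_dot * rho * cp * dT
Q = 0.428 * 1.21 * 1.005 * 26.8
Q = 13.949 kW

13.949


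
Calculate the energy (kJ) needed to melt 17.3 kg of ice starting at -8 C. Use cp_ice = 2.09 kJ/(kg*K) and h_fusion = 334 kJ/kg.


Sensible heat = cp * dT = 2.09 * 8 = 16.72 kJ/kg
Total per kg = 16.72 + 334 = 350.72 kJ/kg
Q = m * total = 17.3 * 350.72
Q = 6067.5 kJ

6067.5


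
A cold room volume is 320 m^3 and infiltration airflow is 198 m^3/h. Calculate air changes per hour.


ACH = flow / volume
ACH = 198 / 320
ACH = 0.619

0.619


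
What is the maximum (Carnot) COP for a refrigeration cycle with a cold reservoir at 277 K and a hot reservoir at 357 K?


dT = 357 - 277 = 80 K
COP_carnot = T_cold / dT = 277 / 80
COP_carnot = 3.463

3.463


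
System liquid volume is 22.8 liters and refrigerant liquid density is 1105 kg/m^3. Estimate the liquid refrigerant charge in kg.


Charge = V * rho / 1000
Charge = 22.8 * 1105 / 1000
Charge = 25.19 kg

25.19


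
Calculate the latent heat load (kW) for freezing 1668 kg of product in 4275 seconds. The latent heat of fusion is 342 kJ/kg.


Q_lat = m * h_fg / t
Q_lat = 1668 * 342 / 4275
Q_lat = 133.44 kW

133.44


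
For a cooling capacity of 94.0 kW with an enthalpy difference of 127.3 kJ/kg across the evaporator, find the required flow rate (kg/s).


m_dot = Q / dh
m_dot = 94.0 / 127.3
m_dot = 0.7384 kg/s

0.7384


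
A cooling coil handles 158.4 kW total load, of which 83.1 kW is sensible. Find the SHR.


SHR = Q_sensible / Q_total
SHR = 83.1 / 158.4
SHR = 0.525

0.525


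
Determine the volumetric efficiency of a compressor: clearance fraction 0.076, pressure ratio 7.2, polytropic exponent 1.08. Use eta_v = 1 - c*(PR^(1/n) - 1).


PR^(1/n) = 7.2^(1/1.08) = 6.22051563
eta_v = 1 - 0.076 * (6.22051563 - 1)
eta_v = 0.6032

0.6032


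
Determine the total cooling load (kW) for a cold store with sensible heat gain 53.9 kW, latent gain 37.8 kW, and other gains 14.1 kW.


Q_total = Q_s + Q_l + Q_misc
Q_total = 53.9 + 37.8 + 14.1
Q_total = 105.8 kW

105.8


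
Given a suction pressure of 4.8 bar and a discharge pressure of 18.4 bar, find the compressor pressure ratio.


PR = P_high / P_low
PR = 18.4 / 4.8
PR = 3.833

3.833


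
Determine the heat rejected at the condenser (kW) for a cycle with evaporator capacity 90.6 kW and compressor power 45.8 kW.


Q_cond = Q_evap + W
Q_cond = 90.6 + 45.8
Q_cond = 136.4 kW

136.4


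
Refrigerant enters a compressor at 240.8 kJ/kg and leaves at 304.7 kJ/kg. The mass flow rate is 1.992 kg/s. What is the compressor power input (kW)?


dh = 304.7 - 240.8 = 63.9 kJ/kg
W = m_dot * dh = 1.992 * 63.9 = 127.29 kW

127.29


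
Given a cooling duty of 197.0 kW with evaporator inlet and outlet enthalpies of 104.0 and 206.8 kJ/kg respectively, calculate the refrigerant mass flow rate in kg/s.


dh = 206.8 - 104.0 = 102.8 kJ/kg
m_dot = Q / dh = 197.0 / 102.8 = 1.9163 kg/s

1.9163


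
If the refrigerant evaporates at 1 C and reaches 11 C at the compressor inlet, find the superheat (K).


Superheat = T_suction - T_evap
Superheat = 11 - (1)
Superheat = 10 K

10


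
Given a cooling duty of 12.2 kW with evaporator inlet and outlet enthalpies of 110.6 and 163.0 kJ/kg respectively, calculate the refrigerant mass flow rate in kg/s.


dh = 163.0 - 110.6 = 52.4 kJ/kg
m_dot = Q / dh = 12.2 / 52.4 = 0.2328 kg/s

0.2328


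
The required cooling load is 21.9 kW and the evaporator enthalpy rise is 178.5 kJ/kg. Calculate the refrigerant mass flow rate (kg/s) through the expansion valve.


m_dot = Q / dh
m_dot = 21.9 / 178.5
m_dot = 0.1227 kg/s

0.1227


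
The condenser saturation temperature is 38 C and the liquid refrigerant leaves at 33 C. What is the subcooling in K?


Subcooling = T_cond - T_liquid
Subcooling = 38 - 33
Subcooling = 5 K

5


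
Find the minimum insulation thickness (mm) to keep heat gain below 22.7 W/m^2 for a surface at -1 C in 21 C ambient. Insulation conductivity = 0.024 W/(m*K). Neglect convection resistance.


dT = 21 - (-1) = 22 K
thickness = k * dT / q_max * 1000
thickness = 0.024 * 22 / 22.7 * 1000
thickness = 23.3 mm

23.3
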